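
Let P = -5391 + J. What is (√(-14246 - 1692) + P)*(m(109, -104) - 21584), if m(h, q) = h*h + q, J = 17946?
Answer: -123126885 - 9807*I*√15938 ≈ -1.2313e+8 - 1.2381e+6*I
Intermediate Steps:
P = 12555 (P = -5391 + 17946 = 12555)
m(h, q) = q + h² (m(h, q) = h² + q = q + h²)
(√(-14246 - 1692) + P)*(m(109, -104) - 21584) = (√(-14246 - 1692) + 12555)*((-104 + 109²) - 21584) = (√(-15938) + 12555)*((-104 + 11881) - 21584) = (I*√15938 + 12555)*(11777 - 21584) = (12555 + I*√15938)*(-9807) = -123126885 - 9807*I*√15938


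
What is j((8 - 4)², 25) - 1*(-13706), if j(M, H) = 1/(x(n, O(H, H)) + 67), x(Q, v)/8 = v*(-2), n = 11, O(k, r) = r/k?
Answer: 699007/51 ≈ 13706.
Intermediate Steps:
x(Q, v) = -16*v (x(Q, v) = 8*(v*(-2)) = 8*(-2*v) = -16*v)
j(M, H) = 1/51 (j(M, H) = 1/(-16*H/H + 67) = 1/(-16*1 + 67) = 1/(-16 + 67) = 1/51)
j((8 - 4)², 25) - 1*(-13706) = 1/51 - 1*(-13706) = 1/51 + 13706 = 699007/51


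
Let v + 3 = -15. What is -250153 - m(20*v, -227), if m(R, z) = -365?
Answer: -249788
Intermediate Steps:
v = -18 (v = -3 - 15 = -18)
-250153 - m(20*v, -227) = -250153 - 1*(-365) = -250153 + 365 = -249788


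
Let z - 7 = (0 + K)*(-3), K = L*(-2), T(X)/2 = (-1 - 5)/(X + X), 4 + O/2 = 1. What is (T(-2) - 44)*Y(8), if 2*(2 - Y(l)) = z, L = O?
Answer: -1353/2 ≈ -676.50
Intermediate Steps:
O = -6 (O = -8 + 2*1 = -8 + 2 = -6)
T(X) = -6/X (T(X) = 2*((-1 - 5)/(X + X)) = 2*(-6*1/(2*X)) = 2*(-3/X) = -6/X)
L = -6
K = 12 (K = -6*(-2) = 12)
z = -29 (z = 7 + (0 + 12)*(-3) = 7 + 12*(-3) = 7 - 36 = -29)
Y(l) = 33/2 (Y(l) = 2 - 1/2*(-29) = 2 + 29/2 = 33/2)
(T(-2) - 44)*Y(8) = (-6/(-2) - 44)*(33/2) = (-6*(-1/2) - 44)*(33/2) = (3 - 44)*(33/2) = -41*33/2 = -1353/2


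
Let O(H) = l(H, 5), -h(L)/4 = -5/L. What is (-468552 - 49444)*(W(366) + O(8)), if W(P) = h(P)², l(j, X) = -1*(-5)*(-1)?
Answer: 86684040620/33489 ≈ 2.5884e+6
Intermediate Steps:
l(j, X) = -5 (l(j, X) = 5*(-1) = -5)
h(L) = 20/L (h(L) = -(-20)/L = 20/L)
W(P) = 400/P² (W(P) = (20/P)² = 400/P²)
O(H) = -5
(-468552 - 49444)*(W(366) + O(8)) = (-468552 - 49444)*(400/366² - 5) = -517996*(400*(1/133956) - 5) = -517996*(100/33489 - 5) = -517996*(-167345/33489) = 86684040620/33489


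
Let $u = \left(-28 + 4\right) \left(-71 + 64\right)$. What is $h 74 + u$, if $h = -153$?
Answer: $-11154$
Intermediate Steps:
$u = 168$ ($u = \left(-24\right) \left(-7\right) = 168$)
$h 74 + u = \left(-153\right) 74 + 168 = -11322 + 168 = -11154$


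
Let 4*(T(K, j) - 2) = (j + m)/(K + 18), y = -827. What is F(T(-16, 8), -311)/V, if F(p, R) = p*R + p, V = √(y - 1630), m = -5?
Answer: 2945*I*√273/3276 ≈ 14.853*I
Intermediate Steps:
V = 3*I*√273 (V = √(-827 - 1630) = √(-2457) = 3*I*√273 ≈ 49.568*I)
T(K, j) = 2 + (-5 + j)/(4*(18 + K)) (T(K, j) = 2 + ((j - 5)/(K + 18))/4 = 2 + ((-5 + j)/(18 + K))/4 = 2 + (-5 + j)/(4*(18 + K)))
F(p, R) = p + R*p (F(p, R) = R*p + p = p + R*p)
F(T(-16, 8), -311)/V = (((139 + 8 + 8*(-16))/(4*(18 - 16)))*(1 - 311))/((3*I*√273)) = (((¼)*(139 + 8 - 128)/2)*(-310))*(-I*√273/819) = (((¼)*(½)*19)*(-310))*(-I*√273/819) = ((19/8)*(-310))*(-I*√273/819) = -(-2945)*I*√273/3276 = 2945*I*√273/3276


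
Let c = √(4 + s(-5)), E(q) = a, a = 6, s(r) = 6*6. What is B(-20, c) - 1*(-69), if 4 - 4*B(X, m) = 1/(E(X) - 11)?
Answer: 1401/20 ≈ 70.050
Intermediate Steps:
s(r) = 36
E(q) = 6
c = 2*√10 (c = √(4 + 36) = √40 = 2*√10 ≈ 6.3246)
B(X, m) = 21/20 (B(X, m) = 1 - 1/(4*(6 - 11)) = 1 - ¼/(-5) = 1 - ¼*(-⅕) = 1 + 1/20 = 21/20)
B(-20, c) - 1*(-69) = 21/20 - 1*(-69) = 21/20 + 69 = 1401/20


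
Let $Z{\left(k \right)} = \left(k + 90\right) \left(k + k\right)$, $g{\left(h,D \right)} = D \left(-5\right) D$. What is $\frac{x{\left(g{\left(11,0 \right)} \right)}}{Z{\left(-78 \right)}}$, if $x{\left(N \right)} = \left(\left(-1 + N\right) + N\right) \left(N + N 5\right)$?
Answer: $0$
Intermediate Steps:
$g{\left(h,D \right)} = - 5 D^{2}$ ($g{\left(h,D \right)} = - 5 D D = - 5 D^{2}$)
$x{\left(N \right)} = 6 N \left(-1 + 2 N\right)$ ($x{\left(N \right)} = \left(-1 + 2 N\right) \left(N + 5 N\right) = \left(-1 + 2 N\right) 6 N = 6 N \left(-1 + 2 N\right)$)
$Z{\left(k \right)} = 2 k \left(90 + k\right)$ ($Z{\left(k \right)} = \left(90 + k\right) 2 k = 2 k \left(90 + k\right)$)
$\frac{x{\left(g{\left(11,0 \right)} \right)}}{Z{\left(-78 \right)}} = \frac{6 \left(- 5 \cdot 0^{2}\right) \left(-1 + 2 \left(- 5 \cdot 0^{2}\right)\right)}{2 \left(-78\right) \left(90 - 78\right)} = \frac{6 \left(\left(-5\right) 0\right) \left(-1 + 2 \left(\left(-5\right) 0\right)\right)}{2 \left(-78\right) 12} = \frac{6 \cdot 0 \left(-1 + 2 \cdot 0\right)}{-1872} = 6 \cdot 0 \left(-1 + 0\right) \left(- \frac{1}{1872}\right) = 6 \cdot 0 \left(-1\right) \left(- \frac{1}{1872}\right) = 0 \left(- \frac{1}{1872}\right) = 0$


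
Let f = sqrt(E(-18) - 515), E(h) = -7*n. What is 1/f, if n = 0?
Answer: -I*sqrt(515)/515 ≈ -0.044065*I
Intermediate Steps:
E(h) = 0 (E(h) = -7*0 = 0)
f = I*sqrt(515) (f = sqrt(0 - 515) = sqrt(-515) = I*sqrt(515) ≈ 22.694*I)
1/f = 1/(I*sqrt(515)) = -I*sqrt(515)/515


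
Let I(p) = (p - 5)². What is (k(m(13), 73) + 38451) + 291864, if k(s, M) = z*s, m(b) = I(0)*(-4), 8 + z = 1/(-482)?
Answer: 79798765/241 ≈ 3.3112e+5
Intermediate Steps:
I(p) = (-5 + p)²
z = -3857/482 (z = -8 + 1/(-482) = -8 - 1/482 = -3857/482 ≈ -8.0021)
m(b) = -100 (m(b) = (-5 + 0)²*(-4) = (-5)²*(-4) = 25*(-4) = -100)
k(s, M) = -3857*s/482
(k(m(13), 73) + 38451) + 291864 = (-3857/482*(-100) + 38451) + 291864 = (192850/241 + 38451) + 291864 = 9459541/241 + 291864 = 79798765/241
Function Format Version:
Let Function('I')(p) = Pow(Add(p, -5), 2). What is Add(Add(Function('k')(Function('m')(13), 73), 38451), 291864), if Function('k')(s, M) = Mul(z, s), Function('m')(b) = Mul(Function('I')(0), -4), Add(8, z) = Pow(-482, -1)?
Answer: Rational(79798765, 241) ≈ 3.3112e+5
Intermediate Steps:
Function('I')(p) = Pow(Add(-5, p), 2)
z = Rational(-3857, 482) (z = Add(-8, Pow(-482, -1)) = Add(-8, Rational(-1, 482)) = Rational(-3857, 482) ≈ -8.0021)
Function('m')(b) = -100 (Function('m')(b) = Mul(Pow(Add(-5, 0), 2), -4) = Mul(Pow(-5, 2), -4) = Mul(25, -4) = -100)
Function('k')(s, M) = Mul(Rational(-3857, 482), s)
Add(Add(Function('k')(Function('m')(13), 73), 38451), 291864) = Add(Add(Mul(Rational(-3857, 482), -100), 38451), 291864) = Add(Add(Rational(192850, 241), 38451), 291864) = Add(Rational(9459541, 241), 291864) = Rational(79798765, 241)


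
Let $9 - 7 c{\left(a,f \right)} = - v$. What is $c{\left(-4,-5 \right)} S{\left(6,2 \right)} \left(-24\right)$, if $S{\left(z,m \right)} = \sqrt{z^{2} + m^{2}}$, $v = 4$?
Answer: $- \frac{624 \sqrt{10}}{7} \approx -281.89$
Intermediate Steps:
$c{\left(a,f \right)} = \frac{13}{7}$ ($c{\left(a,f \right)} = \frac{9}{7} - \frac{\left(-1\right) 4}{7} = \frac{9}{7} - - \frac{4}{7} = \frac{9}{7} + \frac{4}{7} = \frac{13}{7}$)
$S{\left(z,m \right)} = \sqrt{m^{2} + z^{2}}$
$c{\left(-4,-5 \right)} S{\left(6,2 \right)} \left(-24\right) = \frac{13 \sqrt{2^{2} + 6^{2}}}{7} \left(-24\right) = \frac{13 \sqrt{4 + 36}}{7} \left(-24\right) = \frac{13 \sqrt{40}}{7} \left(-24\right) = \frac{13 \cdot 2 \sqrt{10}}{7} \left(-24\right) = \frac{26 \sqrt{10}}{7} \left(-24\right) = - \frac{624 \sqrt{10}}{7}$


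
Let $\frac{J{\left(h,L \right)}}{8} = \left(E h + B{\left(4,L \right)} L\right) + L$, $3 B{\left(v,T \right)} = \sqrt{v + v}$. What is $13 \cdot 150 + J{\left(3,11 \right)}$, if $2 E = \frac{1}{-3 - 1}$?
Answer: $2035 + \frac{176 \sqrt{2}}{3} \approx 2118.0$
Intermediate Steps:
$B{\left(v,T \right)} = \frac{\sqrt{2} \sqrt{v}}{3}$ ($B{\left(v,T \right)} = \frac{\sqrt{v + v}}{3} = \frac{\sqrt{2 v}}{3} = \frac{\sqrt{2} \sqrt{v}}{3}$)
$E = - \frac{1}{8}$ ($E = \frac{1}{2 \left(-3 - 1\right)} = \frac{1}{2 \left(-4\right)} = \frac{1}{2} \left(- \frac{1}{4}\right) = - \frac{1}{8} \approx -0.125$)
$J{\left(h,L \right)} = - h + 8 L + \frac{16 L \sqrt{2}}{3}$ ($J{\left(h,L \right)} = 8 \left(\left(- \frac{h}{8} + \frac{\sqrt{2} \sqrt{4}}{3} L\right) + L\right) = 8 \left(\left(- \frac{h}{8} + \frac{1}{3} \sqrt{2} \cdot 2 L\right) + L\right) = 8 \left(\left(- \frac{h}{8} + \frac{2 \sqrt{2}}{3} L\right) + L\right) = 8 \left(\left(- \frac{h}{8} + \frac{2 L \sqrt{2}}{3}\right) + L\right) = 8 \left(L - \frac{h}{8} + \frac{2 L \sqrt{2}}{3}\right) = - h + 8 L + \frac{16 L \sqrt{2}}{3}$)
$13 \cdot 150 + J{\left(3,11 \right)} = 13 \cdot 150 + \left(\left(-1\right) 3 + 8 \cdot 11 + \frac{16}{3} \cdot 11 \sqrt{2}\right) = 1950 + \left(-3 + 88 + \frac{176 \sqrt{2}}{3}\right) = 1950 + \left(85 + \frac{176 \sqrt{2}}{3}\right) = 2035 + \frac{176 \sqrt{2}}{3}$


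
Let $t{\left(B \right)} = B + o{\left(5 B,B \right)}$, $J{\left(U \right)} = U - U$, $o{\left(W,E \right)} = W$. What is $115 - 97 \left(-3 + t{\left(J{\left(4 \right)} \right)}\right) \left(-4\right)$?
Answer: $-1049$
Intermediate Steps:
$J{\left(U \right)} = 0$
$t{\left(B \right)} = 6 B$ ($t{\left(B \right)} = B + 5 B = 6 B$)
$115 - 97 \left(-3 + t{\left(J{\left(4 \right)} \right)}\right) \left(-4\right) = 115 - 97 \left(-3 + 6 \cdot 0\right) \left(-4\right) = 115 - 97 \left(-3 + 0\right) \left(-4\right) = 115 - 97 \left(\left(-3\right) \left(-4\right)\right) = 115 - 1164 = -1049$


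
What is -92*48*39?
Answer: -172224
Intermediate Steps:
-92*48*39 = -4416*39 = -172224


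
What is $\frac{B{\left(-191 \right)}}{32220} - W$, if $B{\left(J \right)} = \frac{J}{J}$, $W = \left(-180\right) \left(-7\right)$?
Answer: $- \frac{40597199}{32220} \approx -1260.0$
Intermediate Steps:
$W = 1260$
$B{\left(J \right)} = 1$
$\frac{B{\left(-191 \right)}}{32220} - W = 1 \cdot \frac{1}{32220} - 1260 = \frac{1}{32220} - 1260 = - \frac{40597199}{32220}$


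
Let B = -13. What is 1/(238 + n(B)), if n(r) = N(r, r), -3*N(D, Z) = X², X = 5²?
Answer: 3/89 ≈ 0.033708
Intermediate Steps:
X = 25
N(D, Z) = -625/3 (N(D, Z) = -⅓*25² = -⅓*625 = -625/3)
n(r) = -625/3
1/(238 + n(B)) = 1/(238 - 625/3) = 1/(89/3) = 3/89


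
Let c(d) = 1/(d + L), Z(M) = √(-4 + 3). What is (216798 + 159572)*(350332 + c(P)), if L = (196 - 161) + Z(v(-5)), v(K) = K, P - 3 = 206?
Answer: 7850218769643360/59537 - 376370*I/59537 ≈ 1.3185e+11 - 6.3216*I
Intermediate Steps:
P = 209 (P = 3 + 206 = 209)
Z(M) = I (Z(M) = √(-1) = I)
L = 35 + I (L = (196 - 161) + I = 35 + I ≈ 35.0 + 1.0*I)
c(d) = 1/(35 + I + d) (c(d) = 1/(d + (35 + I)) = 1/(35 + I + d))
(216798 + 159572)*(350332 + c(P)) = (216798 + 159572)*(350332 + 1/(35 + I + 209)) = 376370*(350332 + 1/(244 + I)) = 376370*(350332 + (244 - I)/59537) = 131854454840 + 376370*(244 - I)/59537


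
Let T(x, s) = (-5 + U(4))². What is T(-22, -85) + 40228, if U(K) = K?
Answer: 40229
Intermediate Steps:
T(x, s) = 1 (T(x, s) = (-5 + 4)² = (-1)² = 1)
T(-22, -85) + 40228 = 1 + 40228 = 40229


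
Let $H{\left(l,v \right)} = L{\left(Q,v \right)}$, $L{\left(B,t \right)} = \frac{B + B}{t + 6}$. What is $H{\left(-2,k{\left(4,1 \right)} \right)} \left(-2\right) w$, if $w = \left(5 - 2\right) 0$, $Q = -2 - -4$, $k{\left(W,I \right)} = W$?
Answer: $0$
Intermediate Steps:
$Q = 2$ ($Q = -2 + 4 = 2$)
$L{\left(B,t \right)} = \frac{2 B}{6 + t}$
$H{\left(l,v \right)} = \frac{4}{6 + v}$ ($H{\left(l,v \right)} = 2 \cdot 2 \frac{1}{6 + v} = \frac{4}{6 + v}$)
$w = 0$ ($w = 3 \cdot 0 = 0$)
$H{\left(-2,k{\left(4,1 \right)} \right)} \left(-2\right) w = \frac{4}{6 + 4} \left(-2\right) 0 = \frac{4}{10} \left(-2\right) 0 = 4 \cdot \frac{1}{10} \left(-2\right) 0 = \frac{2}{5} \left(-2\right) 0 = \left(- \frac{4}{5}\right) 0 = 0$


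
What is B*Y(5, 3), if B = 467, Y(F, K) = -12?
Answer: -5604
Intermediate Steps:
B*Y(5, 3) = 467*(-12) = -5604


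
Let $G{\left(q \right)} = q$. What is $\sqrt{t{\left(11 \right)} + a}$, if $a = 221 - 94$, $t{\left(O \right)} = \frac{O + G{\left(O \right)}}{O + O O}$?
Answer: $\frac{\sqrt{4578}}{6} \approx 11.277$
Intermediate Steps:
$t{\left(O \right)} = \frac{2 O}{O + O^{2}}$ ($t{\left(O \right)} = \frac{O + O}{O + O O} = \frac{2 O}{O + O^{2}}$)
$a = 127$
$\sqrt{t{\left(11 \right)} + a} = \sqrt{\frac{2}{1 + 11} + 127} = \sqrt{\frac{2}{12} + 127} = \sqrt{2 \cdot \frac{1}{12} + 127} = \sqrt{\frac{1}{6} + 127} = \sqrt{\frac{763}{6}} = \frac{\sqrt{4578}}{6}$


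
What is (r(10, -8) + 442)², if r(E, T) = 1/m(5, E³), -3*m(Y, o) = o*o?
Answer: 195363997348000009/1000000000000 ≈ 1.9536e+5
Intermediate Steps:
m(Y, o) = -o²/3 (m(Y, o) = -o*o/3 = -o²/3)
r(E, T) = -3/E⁶ (r(E, T) = 1/(-E⁶/3) = -3/E⁶)
(r(10, -8) + 442)² = (-3/10⁶ + 442)² = (-3*1/1000000 + 442)² = (-3/1000000 + 442)² = (441999997/1000000)² = 195363997348000009/1000000000000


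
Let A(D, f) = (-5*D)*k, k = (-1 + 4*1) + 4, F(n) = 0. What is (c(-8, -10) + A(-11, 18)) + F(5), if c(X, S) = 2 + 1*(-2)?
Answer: 385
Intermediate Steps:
c(X, S) = 0 (c(X, S) = 2 - 2 = 0)
k = 7 (k = (-1 + 4) + 4 = 3 + 4 = 7)
A(D, f) = -35*D (A(D, f) = -5*D*7 = -35*D)
(c(-8, -10) + A(-11, 18)) + F(5) = (0 - 35*(-11)) + 0 = (0 + 385) + 0 = 385 + 0 = 385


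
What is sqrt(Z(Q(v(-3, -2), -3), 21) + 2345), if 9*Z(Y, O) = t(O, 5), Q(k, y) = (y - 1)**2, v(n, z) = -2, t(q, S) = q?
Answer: sqrt(21126)/3 ≈ 48.449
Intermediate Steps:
Q(k, y) = (-1 + y)**2
Z(Y, O) = O/9
sqrt(Z(Q(v(-3, -2), -3), 21) + 2345) = sqrt((1/9)*21 + 2345) = sqrt(7/3 + 2345) = sqrt(7042/3) = sqrt(21126)/3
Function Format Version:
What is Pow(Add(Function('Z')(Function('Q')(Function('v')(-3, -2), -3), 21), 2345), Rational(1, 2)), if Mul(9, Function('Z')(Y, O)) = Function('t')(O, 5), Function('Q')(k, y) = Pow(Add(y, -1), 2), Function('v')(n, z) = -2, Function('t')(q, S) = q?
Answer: Mul(Rational(1, 3), Pow(21126, Rational(1, 2))) ≈ 48.449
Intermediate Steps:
Function('Q')(k, y) = Pow(Add(-1, y), 2)
Function('Z')(Y, O) = Mul(Rational(1, 9), O)
Pow(Add(Function('Z')(Function('Q')(Function('v')(-3, -2), -3), 21), 2345), Rational(1, 2)) = Pow(Add(Mul(Rational(1, 9), 21), 2345), Rational(1, 2)) = Pow(Add(Rational(7, 3), 2345), Rational(1, 2)) = Pow(Rational(7042, 3), Rational(1, 2)) = Mul(Rational(1, 3), Pow(21126, Rational(1, 2)))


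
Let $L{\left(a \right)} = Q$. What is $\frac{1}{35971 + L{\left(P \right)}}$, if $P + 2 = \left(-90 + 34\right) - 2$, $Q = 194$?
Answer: $\frac{1}{36165} \approx 2.7651 \cdot 10^{-5}$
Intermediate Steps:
$P = -60$ ($P = -2 + \left(\left(-90 + 34\right) - 2\right) = -2 - 58 = -60$)
$L{\left(a \right)} = 194$
$\frac{1}{35971 + L{\left(P \right)}} = \frac{1}{35971 + 194} = \frac{1}{36165}$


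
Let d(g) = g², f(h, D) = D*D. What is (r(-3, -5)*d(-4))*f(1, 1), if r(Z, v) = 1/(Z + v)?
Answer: -2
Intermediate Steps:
f(h, D) = D²
(r(-3, -5)*d(-4))*f(1, 1) = ((-4)²/(-3 - 5))*1² = (16/(-8))*1 = -⅛*16*1 = -2*1 = -2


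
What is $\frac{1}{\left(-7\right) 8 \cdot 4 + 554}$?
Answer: $\frac{1}{330} \approx 0.0030303$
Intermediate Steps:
$\frac{1}{\left(-7\right) 8 \cdot 4 + 554} = \frac{1}{\left(-56\right) 4 + 554} = \frac{1}{-224 + 554} = \frac{1}{330}$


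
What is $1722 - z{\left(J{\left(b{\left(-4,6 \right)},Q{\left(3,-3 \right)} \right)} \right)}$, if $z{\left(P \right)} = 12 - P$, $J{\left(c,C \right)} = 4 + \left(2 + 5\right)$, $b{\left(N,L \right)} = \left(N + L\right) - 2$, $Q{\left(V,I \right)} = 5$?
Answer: $1721$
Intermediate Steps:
$b{\left(N,L \right)} = -2 + L + N$ ($b{\left(N,L \right)} = \left(L + N\right) - 2 = -2 + L + N$)
$J{\left(c,C \right)} = 11$ ($J{\left(c,C \right)} = 4 + 7 = 11$)
$1722 - z{\left(J{\left(b{\left(-4,6 \right)},Q{\left(3,-3 \right)} \right)} \right)} = 1722 - \left(12 - 11\right) = 1722 - 1 = 1721$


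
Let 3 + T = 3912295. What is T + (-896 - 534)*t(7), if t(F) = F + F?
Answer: 3892272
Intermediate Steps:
T = 3912292 (T = -3 + 3912295 = 3912292)
t(F) = 2*F
T + (-896 - 534)*t(7) = 3912292 + (-896 - 534)*(2*7) = 3912292 - 1430*14 = 3912292 - 20020 = 3892272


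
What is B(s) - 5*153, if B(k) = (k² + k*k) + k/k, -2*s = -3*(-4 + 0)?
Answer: -692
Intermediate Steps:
s = -6 (s = -(-3)*(-4 + 0)/2 = -(-3)*(-4)/2 = -½*12 = -6)
B(k) = 1 + 2*k² (B(k) = (k² + k²) + 1 = 2*k² + 1 = 1 + 2*k²)
B(s) - 5*153 = (1 + 2*(-6)²) - 5*153 = (1 + 2*36) - 765 = (1 + 72) - 765 = 73 - 765 = -692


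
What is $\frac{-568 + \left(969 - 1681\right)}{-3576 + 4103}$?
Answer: $- \frac{1280}{527} \approx -2.4288$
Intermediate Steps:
$\frac{-568 + \left(969 - 1681\right)}{-3576 + 4103} = \frac{-568 - 712}{527} = \left(-1280\right) \frac{1}{527} = - \frac{1280}{527}$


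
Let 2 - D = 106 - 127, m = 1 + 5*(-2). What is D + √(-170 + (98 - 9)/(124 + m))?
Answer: 23 + I*√2238015/115 ≈ 23.0 + 13.009*I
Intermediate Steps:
m = -9 (m = 1 - 10 = -9)
D = 23 (D = 2 - (106 - 127) = 2 - 1*(-21) = 2 + 21 = 23)
D + √(-170 + (98 - 9)/(124 + m)) = 23 + √(-170 + (98 - 9)/(124 - 9)) = 23 + √(-170 + 89/115) = 23 + √(-19461/115) = 23 + I*√2238015/115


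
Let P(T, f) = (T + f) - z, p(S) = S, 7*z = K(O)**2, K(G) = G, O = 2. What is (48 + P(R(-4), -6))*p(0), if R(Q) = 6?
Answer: 0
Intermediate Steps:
z = 4/7 (z = (1/7)*2**2 = (1/7)*4 = 4/7 ≈ 0.57143)
P(T, f) = -4/7 + T + f (P(T, f) = (T + f) - 1*4/7 = (T + f) - 4/7 = -4/7 + T + f)
(48 + P(R(-4), -6))*p(0) = (48 + (-4/7 + 6 - 6))*0 = (48 - 4/7)*0 = (332/7)*0 = 0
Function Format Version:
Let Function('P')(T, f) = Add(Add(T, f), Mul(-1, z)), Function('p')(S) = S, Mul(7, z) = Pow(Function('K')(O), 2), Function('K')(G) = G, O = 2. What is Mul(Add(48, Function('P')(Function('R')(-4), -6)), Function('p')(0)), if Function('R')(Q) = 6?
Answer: 0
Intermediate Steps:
z = Rational(4, 7) (z = Mul(Rational(1, 7), Pow(2, 2)) = Mul(Rational(1, 7), 4) = Rational(4, 7) ≈ 0.57143)
Function('P')(T, f) = Add(Rational(-4, 7), T, f) (Function('P')(T, f) = Add(Add(T, f), Mul(-1, Rational(4, 7))) = Add(Add(T, f), Rational(-4, 7)) = Add(Rational(-4, 7), T, f))
Mul(Add(48, Function('P')(Function('R')(-4), -6)), Function('p')(0)) = Mul(Add(48, Add(Rational(-4, 7), 6, -6)), 0) = Mul(Add(48, Rational(-4, 7)), 0) = Mul(Rational(332, 7), 0) = 0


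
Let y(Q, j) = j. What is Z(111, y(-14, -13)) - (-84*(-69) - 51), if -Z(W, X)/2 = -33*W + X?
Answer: 1607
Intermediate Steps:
Z(W, X) = -2*X + 66*W (Z(W, X) = -2*(-33*W + X) = -2*(X - 33*W) = -2*X + 66*W)
Z(111, y(-14, -13)) - (-84*(-69) - 51) = (-2*(-13) + 66*111) - (-84*(-69) - 51) = (26 + 7326) - (5796 - 51) = 7352 - 1*5745 = 7352 - 5745 = 1607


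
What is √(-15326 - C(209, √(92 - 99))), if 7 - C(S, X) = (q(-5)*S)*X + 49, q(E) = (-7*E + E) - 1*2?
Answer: 2*√(-3821 + 1463*I*√7) ≈ 56.886 + 136.09*I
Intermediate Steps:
q(E) = -2 - 6*E (q(E) = -6*E - 2 = -2 - 6*E)
C(S, X) = -42 - 28*S*X (C(S, X) = 7 - (((-2 - 6*(-5))*S)*X + 49) = 7 - (((-2 + 30)*S)*X + 49) = 7 - ((28*S)*X + 49) = 7 - (28*S*X + 49) = 7 - (49 + 28*S*X) = 7 + (-49 - 28*S*X) = -42 - 28*S*X)
√(-15326 - C(209, √(92 - 99))) = √(-15326 - (-42 - 28*209*√(92 - 99))) = √(-15326 - (-42 - 28*209*√(-7))) = √(-15326 - (-42 - 28*209*I*√7)) = √(-15326 - (-42 - 5852*I*√7)) = √(-15326 + (42 + 5852*I*√7)) = √(-15284 + 5852*I*√7)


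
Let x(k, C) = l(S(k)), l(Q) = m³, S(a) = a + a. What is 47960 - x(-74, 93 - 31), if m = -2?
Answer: 47968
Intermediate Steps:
S(a) = 2*a
l(Q) = -8 (l(Q) = (-2)³ = -8)
x(k, C) = -8
47960 - x(-74, 93 - 31) = 47960 - 1*(-8) = 47960 + 8 = 47968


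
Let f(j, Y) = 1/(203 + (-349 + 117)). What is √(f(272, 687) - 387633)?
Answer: I*√325999382/29 ≈ 622.6*I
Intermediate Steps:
f(j, Y) = -1/29 (f(j, Y) = 1/(203 - 232) = 1/(-29) = -1/29)
√(f(272, 687) - 387633) = √(-1/29 - 387633) = √(-11241358/29) = I*√325999382/29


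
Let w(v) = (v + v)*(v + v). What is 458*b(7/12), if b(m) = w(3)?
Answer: 16488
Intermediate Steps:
w(v) = 4*v² (w(v) = (2*v)*(2*v) = 4*v²)
b(m) = 36 (b(m) = 4*3² = 4*9 = 36)
458*b(7/12) = 458*36 = 16488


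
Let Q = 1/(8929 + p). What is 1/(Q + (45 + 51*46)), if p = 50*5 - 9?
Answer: 9170/21925471 ≈ 0.00041824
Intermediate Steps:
p = 241 (p = 250 - 9 = 241)
Q = 1/9170 (Q = 1/(8929 + 241) = 1/9170 ≈ 0.00010905)
1/(Q + (45 + 51*46)) = 1/(1/9170 + (45 + 51*46)) = 1/(1/9170 + (45 + 2346)) = 1/(1/9170 + 2391) = 1/(21925471/9170) = 9170/21925471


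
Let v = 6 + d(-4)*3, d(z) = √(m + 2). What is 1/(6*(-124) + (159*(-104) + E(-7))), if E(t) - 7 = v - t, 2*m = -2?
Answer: -1/17257 ≈ -5.7947e-5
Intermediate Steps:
m = -1 (m = (½)*(-2) = -1)
d(z) = 1 (d(z) = √(-1 + 2) = √1 = 1)
v = 9 (v = 6 + 1*3 = 6 + 3 = 9)
E(t) = 16 - t (E(t) = 7 + (9 - t) = 16 - t)
1/(6*(-124) + (159*(-104) + E(-7))) = 1/(6*(-124) + (159*(-104) + (16 - 1*(-7)))) = 1/(-744 + (-16536 + (16 + 7))) = 1/(-744 + (-16536 + 23)) = 1/(-744 - 16513) = 1/(-17257) = -1/17257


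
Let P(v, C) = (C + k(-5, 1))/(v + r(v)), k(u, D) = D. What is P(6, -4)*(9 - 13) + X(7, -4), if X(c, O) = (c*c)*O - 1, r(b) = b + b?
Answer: -589/3 ≈ -196.33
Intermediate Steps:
r(b) = 2*b
P(v, C) = (1 + C)/(3*v) (P(v, C) = (C + 1)/(v + 2*v) = (1 + C)/((3*v)) = (1 + C)*(1/(3*v)) = (1 + C)/(3*v))
X(c, O) = -1 + O*c**2 (X(c, O) = c**2*O - 1 = O*c**2 - 1 = -1 + O*c**2)
P(6, -4)*(9 - 13) + X(7, -4) = ((1/3)*(1 - 4)/6)*(9 - 13) + (-1 - 4*7**2) = ((1/3)*(1/6)*(-3))*(-4) + (-1 - 4*49) = -1/6*(-4) + (-1 - 196) = 2/3 - 197 = -589/3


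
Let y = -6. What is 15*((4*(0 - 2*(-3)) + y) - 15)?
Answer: 45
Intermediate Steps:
15*((4*(0 - 2*(-3)) + y) - 15) = 15*((4*(0 - 2*(-3)) - 6) - 15) = 15*((4*(0 + 6) - 6) - 15) = 15*((4*6 - 6) - 15) = 15*((24 - 6) - 15) = 15*(18 - 15) = 15*3 = 45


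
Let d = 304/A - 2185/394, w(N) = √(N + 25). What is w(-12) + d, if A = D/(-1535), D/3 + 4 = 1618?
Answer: -97217965/953874 + √13 ≈ -98.313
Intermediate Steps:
D = 4842 (D = -12 + 3*1618 = -12 + 4854 = 4842)
A = -4842/1535 (A = 4842/(-1535) = 4842*(-1/1535) = -4842/1535 ≈ -3.1544)
w(N) = √(25 + N)
d = -97217965/953874 (d = 304/(-4842/1535) - 2185/394 = 304*(-1535/4842) - 2185*1/394 = -233320/2421 - 2185/394 = -97217965/953874 ≈ -101.92)
w(-12) + d = √(25 - 12) - 97217965/953874 = √13 - 97217965/953874 = -97217965/953874 + √13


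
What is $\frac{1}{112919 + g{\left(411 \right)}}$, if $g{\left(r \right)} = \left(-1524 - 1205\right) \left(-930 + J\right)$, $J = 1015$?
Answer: $- \frac{1}{119046} \approx -8.4001 \cdot 10^{-6}$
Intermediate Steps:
$g{\left(r \right)} = -231965$ ($g{\left(r \right)} = \left(-1524 - 1205\right) \left(-930 + 1015\right) = \left(-2729\right) 85 = -231965$)
$\frac{1}{112919 + g{\left(411 \right)}} = \frac{1}{112919 - 231965} = \frac{1}{-119046} = - \frac{1}{119046}$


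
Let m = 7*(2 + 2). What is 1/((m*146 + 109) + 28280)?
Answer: 1/32477 ≈ 3.0791e-5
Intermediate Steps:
m = 28 (m = 7*4 = 28)
1/((m*146 + 109) + 28280) = 1/((28*146 + 109) + 28280) = 1/((4088 + 109) + 28280) = 1/(4197 + 28280) = 1/32477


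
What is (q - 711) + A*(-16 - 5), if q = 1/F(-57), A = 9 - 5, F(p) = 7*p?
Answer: -317206/399 ≈ -795.00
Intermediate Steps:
A = 4
q = -1/399 (q = 1/(7*(-57)) = 1/(-399) = -1/399 ≈ -0.0025063)
(q - 711) + A*(-16 - 5) = (-1/399 - 711) + 4*(-16 - 5) = -283690/399 + 4*(-21) = -283690/399 - 84 = -317206/399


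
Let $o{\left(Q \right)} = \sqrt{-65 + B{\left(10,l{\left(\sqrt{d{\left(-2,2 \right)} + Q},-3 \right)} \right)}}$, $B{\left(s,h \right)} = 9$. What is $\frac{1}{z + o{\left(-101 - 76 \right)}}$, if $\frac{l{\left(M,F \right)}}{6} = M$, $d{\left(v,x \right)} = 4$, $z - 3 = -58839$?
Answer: $- \frac{14709}{865418738} - \frac{i \sqrt{14}}{1730837476} \approx -1.6996 \cdot 10^{-5} - 2.1618 \cdot 10^{-9} i$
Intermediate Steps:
$z = -58836$ ($z = 3 - 58839 = -58836$)
$l{\left(M,F \right)} = 6 M$
$o{\left(Q \right)} = 2 i \sqrt{14}$ ($o{\left(Q \right)} = \sqrt{-65 + 9} = \sqrt{-56} = 2 i \sqrt{14}$)
$\frac{1}{z + o{\left(-101 - 76 \right)}} = \frac{1}{-58836 + 2 i \sqrt{14}}$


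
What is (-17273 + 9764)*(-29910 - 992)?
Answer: 232043118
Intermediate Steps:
(-17273 + 9764)*(-29910 - 992) = -7509*(-30902) = 232043118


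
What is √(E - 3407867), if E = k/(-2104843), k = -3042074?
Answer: I*√15098085056736359301/2104843 ≈ 1846.0*I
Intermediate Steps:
E = 3042074/2104843 (E = -3042074/(-2104843) = -3042074*(-1/2104843) = 3042074/2104843 ≈ 1.4453)
√(E - 3407867) = √(3042074/2104843 - 3407867) = √(-7173021957807/2104843) = I*√15098085056736359301/2104843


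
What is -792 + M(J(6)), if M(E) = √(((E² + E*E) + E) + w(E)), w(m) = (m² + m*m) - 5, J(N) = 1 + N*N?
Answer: -792 + 18*√17 ≈ -717.78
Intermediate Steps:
J(N) = 1 + N²
w(m) = -5 + 2*m² (w(m) = (m² + m²) - 5 = 2*m² - 5 = -5 + 2*m²)
M(E) = √(-5 + E + 4*E²) (M(E) = √(((E² + E*E) + E) + (-5 + 2*E²)) = √(((E² + E²) + E) + (-5 + 2*E²)) = √((2*E² + E) + (-5 + 2*E²)) = √((E + 2*E²) + (-5 + 2*E²)) = √(-5 + E + 4*E²))
-792 + M(J(6)) = -792 + √(-5 + (1 + 6²) + 4*(1 + 6²)²) = -792 + √(-5 + (1 + 36) + 4*(1 + 36)²) = -792 + √(-5 + 37 + 4*37²) = -792 + √(-5 + 37 + 4*1369) = -792 + √(-5 + 37 + 5476) = -792 + √5508 = -792 + 18*√17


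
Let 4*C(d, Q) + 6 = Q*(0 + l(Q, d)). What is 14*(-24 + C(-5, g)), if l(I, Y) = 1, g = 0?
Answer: -357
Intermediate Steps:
C(d, Q) = -3/2 + Q/4 (C(d, Q) = -3/2 + (Q*(0 + 1))/4 = -3/2 + (Q*1)/4 = -3/2 + Q/4)
14*(-24 + C(-5, g)) = 14*(-24 + (-3/2 + (1/4)*0)) = 14*(-24 + (-3/2 + 0)) = 14*(-24 - 3/2) = 14*(-51/2) = -357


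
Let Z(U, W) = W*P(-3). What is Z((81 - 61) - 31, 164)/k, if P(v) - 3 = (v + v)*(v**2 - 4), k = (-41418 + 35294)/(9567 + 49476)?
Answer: 65360601/1531 ≈ 42691.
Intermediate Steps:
k = -6124/59043 ≈ -0.10372
P(v) = 3 + 2*v*(-4 + v**2) (P(v) = 3 + (v + v)*(v**2 - 4) = 3 + (2*v)*(-4 + v**2) = 3 + 2*v*(-4 + v**2))
Z(U, W) = -27*W (Z(U, W) = W*(3 - 8*(-3) + 2*(-3)**3) = W*(3 + 24 + 2*(-27)) = W*(3 + 24 - 54) = W*(-27) = -27*W)
Z((81 - 61) - 31, 164)/k = (-27*164)/(-6124/59043) = -4428*(-59043/6124) = 65360601/1531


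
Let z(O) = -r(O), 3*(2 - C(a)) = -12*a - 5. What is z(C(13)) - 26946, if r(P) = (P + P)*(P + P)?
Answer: -354070/9 ≈ -39341.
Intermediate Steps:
C(a) = 11/3 + 4*a (C(a) = 2 - (-12*a - 5)/3 = 2 - (-5 - 12*a)/3 = 2 + (5/3 + 4*a) = 11/3 + 4*a)
r(P) = 4*P² (r(P) = (2*P)*(2*P) = 4*P²)
z(O) = -4*O²
z(C(13)) - 26946 = -4*(11/3 + 4*13)² - 26946 = -4*(11/3 + 52)² - 26946 = -4*(167/3)² - 26946 = -4*27889/9 - 26946 = -111556/9 - 26946 = -354070/9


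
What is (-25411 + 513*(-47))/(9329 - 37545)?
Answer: 24761/14108 ≈ 1.7551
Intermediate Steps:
(-25411 + 513*(-47))/(9329 - 37545) = (-25411 - 24111)/(-28216) = -49522*(-1/28216) = 24761/14108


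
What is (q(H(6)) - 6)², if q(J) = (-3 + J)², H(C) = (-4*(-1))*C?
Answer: 189225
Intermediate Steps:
H(C) = 4*C
(q(H(6)) - 6)² = ((-3 + 4*6)² - 6)² = ((-3 + 24)² - 6)² = (21² - 6)² = (441 - 6)² = 435² = 189225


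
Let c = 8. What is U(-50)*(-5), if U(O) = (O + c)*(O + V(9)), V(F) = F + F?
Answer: -6720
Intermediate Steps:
V(F) = 2*F
U(O) = (8 + O)*(18 + O) (U(O) = (O + 8)*(O + 2*9) = (8 + O)*(O + 18) = (8 + O)*(18 + O))
U(-50)*(-5) = (144 + (-50)² + 26*(-50))*(-5) = (144 + 2500 - 1300)*(-5) = 1344*(-5) = -6720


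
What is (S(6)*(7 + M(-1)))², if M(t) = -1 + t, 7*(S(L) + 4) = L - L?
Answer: 400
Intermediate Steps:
S(L) = -4 (S(L) = -4 + (L - L)/7 = -4 + (⅐)*0 = -4 + 0 = -4)
(S(6)*(7 + M(-1)))² = (-4*(7 + (-1 - 1)))² = (-4*(7 - 2))² = (-4*5)² = (-20)² = 400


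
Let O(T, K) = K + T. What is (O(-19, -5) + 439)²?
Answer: 172225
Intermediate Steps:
(O(-19, -5) + 439)² = ((-5 - 19) + 439)² = (-24 + 439)² = 415² = 172225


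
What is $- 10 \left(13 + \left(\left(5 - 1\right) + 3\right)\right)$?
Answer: $-200$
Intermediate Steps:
$- 10 \left(13 + \left(\left(5 - 1\right) + 3\right)\right) = - 10 \left(13 + \left(4 + 3\right)\right) = - 10 \left(13 + 7\right) = \left(-10\right) 20 = -200$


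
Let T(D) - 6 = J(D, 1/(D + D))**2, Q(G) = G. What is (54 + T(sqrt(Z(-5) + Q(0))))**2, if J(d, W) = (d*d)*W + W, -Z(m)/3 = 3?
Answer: 274576/81 ≈ 3389.8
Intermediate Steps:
Z(m) = -9 (Z(m) = -3*3 = -9)
J(d, W) = W + W*d**2 (J(d, W) = d**2*W + W = W*d**2 + W = W + W*d**2)
T(D) = 6 + (1 + D**2)**2/(4*D**2) (T(D) = 6 + ((1 + D**2)/(D + D))**2 = 6 + ((1 + D**2)/((2*D)))**2 = 6 + ((1/(2*D))*(1 + D**2))**2 = 6 + ((1 + D**2)/(2*D))**2 = 6 + (1 + D**2)**2/(4*D**2))
(54 + T(sqrt(Z(-5) + Q(0))))**2 = (54 + (1 + (sqrt(-9 + 0))**4 + 26*(sqrt(-9 + 0))**2)/(4*(sqrt(-9 + 0))**2))**2 = (54 + (1 + (sqrt(-9))**4 + 26*(sqrt(-9))**2)/(4*(sqrt(-9))**2))**2 = (54 + (1 + (3*I)**4 + 26*(3*I)**2)/(4*(3*I)**2))**2 = (54 + (1/4)*(-1/9)*(1 + 81 + 26*(-9)))**2 = (54 + (1/4)*(-1/9)*(1 + 81 - 234))**2 = (54 + (1/4)*(-1/9)*(-152))**2 = (54 + 38/9)**2 = (524/9)**2 = 274576/81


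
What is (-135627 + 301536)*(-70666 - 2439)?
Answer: -12128777445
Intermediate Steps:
(-135627 + 301536)*(-70666 - 2439) = 165909*(-73105) = -12128777445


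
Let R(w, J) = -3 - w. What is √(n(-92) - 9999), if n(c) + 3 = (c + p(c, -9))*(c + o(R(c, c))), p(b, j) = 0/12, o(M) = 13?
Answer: I*√2734 ≈ 52.288*I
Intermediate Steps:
p(b, j) = 0 (p(b, j) = 0*(1/12) = 0)
n(c) = -3 + c*(13 + c) (n(c) = -3 + (c + 0)*(c + 13) = -3 + c*(13 + c))
√(n(-92) - 9999) = √((-3 + (-92)² + 13*(-92)) - 9999) = √((-3 + 8464 - 1196) - 9999) = √(7265 - 9999) = √(-2734) = I*√2734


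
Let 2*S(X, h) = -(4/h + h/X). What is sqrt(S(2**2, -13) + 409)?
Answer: sqrt(1110746)/52 ≈ 20.268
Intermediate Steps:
S(X, h) = -2/h - h/(2*X) (S(X, h) = (-(4/h + h/X))/2 = (-4/h - h/X)/2 = -2/h - h/(2*X))
sqrt(S(2**2, -13) + 409) = sqrt((-2/(-13) - 1/2*(-13)/2**2) + 409) = sqrt((-2*(-1/13) - 1/2*(-13)/4) + 409) = sqrt((2/13 - 1/2*(-13)*1/4) + 409) = sqrt((2/13 + 13/8) + 409) = sqrt(185/104 + 409) = sqrt(42721/104) = sqrt(1110746)/52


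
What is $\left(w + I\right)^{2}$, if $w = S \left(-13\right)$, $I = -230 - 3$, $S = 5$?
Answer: $88804$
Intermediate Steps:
$I = -233$
$w = -65$ ($w = 5 \left(-13\right) = -65$)
$\left(w + I\right)^{2} = \left(-65 - 233\right)^{2} = \left(-298\right)^{2} = 88804$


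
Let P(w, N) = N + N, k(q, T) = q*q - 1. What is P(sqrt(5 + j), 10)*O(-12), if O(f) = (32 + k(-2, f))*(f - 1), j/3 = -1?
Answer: -9100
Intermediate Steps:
k(q, T) = -1 + q**2 (k(q, T) = q**2 - 1 = -1 + q**2)
j = -3 (j = 3*(-1) = -3)
P(w, N) = 2*N
O(f) = -35 + 35*f (O(f) = (32 + (-1 + (-2)**2))*(f - 1) = (32 + (-1 + 4))*(-1 + f) = (32 + 3)*(-1 + f) = 35*(-1 + f) = -35 + 35*f)
P(sqrt(5 + j), 10)*O(-12) = (2*10)*(-35 + 35*(-12)) = 20*(-35 - 420) = 20*(-455) = -9100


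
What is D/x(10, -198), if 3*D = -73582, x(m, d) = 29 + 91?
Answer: -36791/180 ≈ -204.39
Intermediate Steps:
x(m, d) = 120
D = -73582/3 (D = (⅓)*(-73582) = -73582/3 ≈ -24527.)
D/x(10, -198) = -73582/3/120 = -73582/3*1/120 = -36791/180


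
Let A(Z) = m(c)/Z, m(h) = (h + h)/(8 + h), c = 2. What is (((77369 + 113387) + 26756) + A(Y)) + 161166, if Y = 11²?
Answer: 229100192/605 ≈ 3.7868e+5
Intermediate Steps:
Y = 121
m(h) = 2*h/(8 + h) (m(h) = (2*h)/(8 + h) = 2*h/(8 + h))
A(Z) = 2/(5*Z) (A(Z) = (2*2/(8 + 2))/Z = (2*2/10)/Z = (2*2*(⅒))/Z = 2/(5*Z))
(((77369 + 113387) + 26756) + A(Y)) + 161166 = (((77369 + 113387) + 26756) + (⅖)/121) + 161166 = ((190756 + 26756) + (⅖)*(1/121)) + 161166 = (217512 + 2/605) + 161166 = 131594762/605 + 161166 = 229100192/605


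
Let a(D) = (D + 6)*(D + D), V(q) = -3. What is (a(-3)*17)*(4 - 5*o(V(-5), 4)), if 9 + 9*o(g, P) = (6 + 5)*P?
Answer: 4726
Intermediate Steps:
o(g, P) = -1 + 11*P/9 (o(g, P) = -1 + ((6 + 5)*P)/9 = -1 + (11*P)/9 = -1 + 11*P/9)
a(D) = 2*D*(6 + D) (a(D) = (6 + D)*(2*D) = 2*D*(6 + D))
(a(-3)*17)*(4 - 5*o(V(-5), 4)) = ((2*(-3)*(6 - 3))*17)*(4 - 5*(-1 + (11/9)*4)) = ((2*(-3)*3)*17)*(4 - 5*(-1 + 44/9)) = (-18*17)*(4 - 5*35/9) = -306*(4 - 175/9) = -306*(-139/9) = 4726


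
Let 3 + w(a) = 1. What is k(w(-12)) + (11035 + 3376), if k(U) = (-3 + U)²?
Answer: 14436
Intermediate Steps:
w(a) = -2 (w(a) = -3 + 1 = -2)
k(w(-12)) + (11035 + 3376) = (-3 - 2)² + (11035 + 3376) = (-5)² + 14411 = 25 + 14411 = 14436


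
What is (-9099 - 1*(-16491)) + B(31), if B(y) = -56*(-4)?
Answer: 7616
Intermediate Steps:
B(y) = 224
(-9099 - 1*(-16491)) + B(31) = (-9099 - 1*(-16491)) + 224 = (-9099 + 16491) + 224 = 7392 + 224 = 7616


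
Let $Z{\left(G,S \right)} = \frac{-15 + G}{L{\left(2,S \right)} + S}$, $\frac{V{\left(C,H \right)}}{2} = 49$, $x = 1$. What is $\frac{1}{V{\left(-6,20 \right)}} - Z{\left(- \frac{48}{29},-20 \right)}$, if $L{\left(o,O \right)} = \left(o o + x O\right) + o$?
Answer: $- \frac{11587}{24157} \approx -0.47965$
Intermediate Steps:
$L{\left(o,O \right)} = O + o + o^{2}$ ($L{\left(o,O \right)} = \left(o o + 1 O\right) + o = \left(o^{2} + O\right) + o = \left(O + o^{2}\right) + o = O + o + o^{2}$)
$V{\left(C,H \right)} = 98$ ($V{\left(C,H \right)} = 2 \cdot 49 = 98$)
$Z{\left(G,S \right)} = \frac{-15 + G}{6 + 2 S}$ ($Z{\left(G,S \right)} = \frac{-15 + G}{\left(S + 2 + 2^{2}\right) + S} = \frac{-15 + G}{\left(S + 2 + 4\right) + S} = \frac{-15 + G}{\left(6 + S\right) + S} = \frac{-15 + G}{6 + 2 S}$)
$\frac{1}{V{\left(-6,20 \right)}} - Z{\left(- \frac{48}{29},-20 \right)} = \frac{1}{98} - \frac{-15 - \frac{48}{29}}{2 \left(3 - 20\right)} = \frac{1}{98} - \frac{-15 - \frac{48}{29}}{2 \left(-17\right)} = \frac{1}{98} - \frac{1}{2} \left(- \frac{1}{17}\right) \left(-15 - \frac{48}{29}\right) = \frac{1}{98} - \frac{1}{2} \left(- \frac{1}{17}\right) \left(- \frac{483}{29}\right) = \frac{1}{98} - \frac{483}{986} = - \frac{11587}{24157}$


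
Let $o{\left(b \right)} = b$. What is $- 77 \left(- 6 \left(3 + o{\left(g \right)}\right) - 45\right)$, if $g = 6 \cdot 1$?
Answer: $7623$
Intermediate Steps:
$g = 6$
$- 77 \left(- 6 \left(3 + o{\left(g \right)}\right) - 45\right) = - 77 \left(- 6 \left(3 + 6\right) - 45\right) = - 77 \left(\left(-6\right) 9 - 45\right) = - 77 \left(-54 - 45\right) = \left(-77\right) \left(-99\right) = 7623$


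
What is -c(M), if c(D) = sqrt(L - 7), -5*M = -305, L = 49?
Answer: -sqrt(42) ≈ -6.4807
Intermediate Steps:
M = 61 (M = -1/5*(-305) = 61)
c(D) = sqrt(42) (c(D) = sqrt(49 - 7) = sqrt(42))
-c(M) = -sqrt(42)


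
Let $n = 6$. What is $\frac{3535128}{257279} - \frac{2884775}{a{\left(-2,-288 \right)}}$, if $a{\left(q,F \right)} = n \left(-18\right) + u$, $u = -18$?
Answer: $\frac{742637453353}{32417154} \approx 22909.0$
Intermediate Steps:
$a{\left(q,F \right)} = -126$ ($a{\left(q,F \right)} = 6 \left(-18\right) - 18 = -108 - 18 = -126$)
$\frac{3535128}{257279} - \frac{2884775}{a{\left(-2,-288 \right)}} = \frac{3535128}{257279} - \frac{2884775}{-126} = 3535128 \cdot \frac{1}{257279} - - \frac{2884775}{126} = \frac{3535128}{257279} + \frac{2884775}{126} = \frac{742637453353}{32417154}$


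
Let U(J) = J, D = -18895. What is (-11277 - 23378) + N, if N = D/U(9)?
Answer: -330790/9 ≈ -36754.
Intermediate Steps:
N = -18895/9 ≈ -2099.4
(-11277 - 23378) + N = (-11277 - 23378) - 18895/9 = -34655 - 18895/9 = -330790/9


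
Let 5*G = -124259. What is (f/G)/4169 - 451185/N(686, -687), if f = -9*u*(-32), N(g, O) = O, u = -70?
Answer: 77910012862745/118630191559 ≈ 656.75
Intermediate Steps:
G = -124259/5 (G = (1/5)*(-124259) = -124259/5 ≈ -24852.)
f = -20160 (f = -9*(-70)*(-32) = 630*(-32) = -20160)
(f/G)/4169 - 451185/N(686, -687) = -20160/(-124259/5)/4169 - 451185/(-687) = -20160*(-5/124259)*(1/4169) - 451185*(-1/687) = (100800/124259)*(1/4169) + 150395/229 = 100800/518035771 + 150395/229 = 77910012862745/118630191559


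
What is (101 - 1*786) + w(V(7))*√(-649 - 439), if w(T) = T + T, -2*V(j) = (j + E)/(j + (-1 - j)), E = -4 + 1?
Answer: -685 + 32*I*√17 ≈ -685.0 + 131.94*I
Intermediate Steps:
E = -3
V(j) = -3/2 + j/2 (V(j) = -(j - 3)/(2*(j + (-1 - j))) = -(-3 + j)/(2*(-1)) = -(-3 + j)*(-1)/2 = -(3 - j)/2 = -3/2 + j/2)
w(T) = 2*T
(101 - 1*786) + w(V(7))*√(-649 - 439) = (101 - 1*786) + (2*(-3/2 + (½)*7))*√(-649 - 439) = (101 - 786) + (2*(-3/2 + 7/2))*√(-1088) = -685 + (2*2)*(8*I*√17) = -685 + 4*(8*I*√17) = -685 + 32*I*√17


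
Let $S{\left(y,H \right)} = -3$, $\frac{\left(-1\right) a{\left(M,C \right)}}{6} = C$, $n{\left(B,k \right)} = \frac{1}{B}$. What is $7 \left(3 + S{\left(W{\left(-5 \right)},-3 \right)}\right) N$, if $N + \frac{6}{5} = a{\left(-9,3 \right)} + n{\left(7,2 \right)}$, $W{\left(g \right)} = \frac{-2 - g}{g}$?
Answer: $0$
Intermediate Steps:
$W{\left(g \right)} = \frac{-2 - g}{g}$
$a{\left(M,C \right)} = - 6 C$
$N = - \frac{667}{35}$ ($N = - \frac{6}{5} + \left(\left(-6\right) 3 + \frac{1}{7}\right) = - \frac{6}{5} + \left(-18 + \frac{1}{7}\right) = - \frac{6}{5} - \frac{125}{7} = - \frac{667}{35} \approx -19.057$)
$7 \left(3 + S{\left(W{\left(-5 \right)},-3 \right)}\right) N = 7 \left(3 - 3\right) \left(- \frac{667}{35}\right) = 7 \cdot 0 \left(- \frac{667}{35}\right) = 0 \left(- \frac{667}{35}\right) = 0$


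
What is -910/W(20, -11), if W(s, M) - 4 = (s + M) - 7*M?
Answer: -91/9 ≈ -10.111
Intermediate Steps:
W(s, M) = 4 + s - 6*M (W(s, M) = 4 + ((s + M) - 7*M) = 4 + ((M + s) - 7*M) = 4 + (s - 6*M) = 4 + s - 6*M)
-910/W(20, -11) = -910/(4 + 20 - 6*(-11)) = -910/(4 + 20 + 66) = -910/90 = -910*1/90 = -91/9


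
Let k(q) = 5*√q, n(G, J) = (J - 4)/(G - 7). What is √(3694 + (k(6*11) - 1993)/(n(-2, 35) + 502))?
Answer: √(74291442967 + 201915*√66)/4487 ≈ 60.746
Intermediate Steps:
n(G, J) = (-4 + J)/(-7 + G)
√(3694 + (k(6*11) - 1993)/(n(-2, 35) + 502)) = √(3694 + (5*√(6*11) - 1993)/((-4 + 35)/(-7 - 2) + 502)) = √(3694 + (5*√66 - 1993)/(31/(-9) + 502)) = √(3694 + (-1993 + 5*√66)/(-⅑*31 + 502)) = √(3694 + (-1993 + 5*√66)/(-31/9 + 502)) = √(3694 + (-1993 + 5*√66)/(4487/9)) = √(3694 + (-1993 + 5*√66)*(9/4487)) = √(3694 + (-17937/4487 + 45*√66/4487)) = √(16557041/4487 + 45*√66/4487)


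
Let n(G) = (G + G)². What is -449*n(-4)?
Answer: -28736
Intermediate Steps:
n(G) = 4*G² (n(G) = (2*G)² = 4*G²)
-449*n(-4) = -1796*(-4)² = -1796*16 = -449*64 = -28736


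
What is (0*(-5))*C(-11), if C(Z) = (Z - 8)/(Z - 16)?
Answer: 0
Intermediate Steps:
C(Z) = (-8 + Z)/(-16 + Z)
(0*(-5))*C(-11) = (0*(-5))*((-8 - 11)/(-16 - 11)) = 0*(-19/(-27)) = 0*(-1/27*(-19)) = 0*(19/27) = 0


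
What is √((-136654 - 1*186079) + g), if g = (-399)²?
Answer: 2*I*√40883 ≈ 404.39*I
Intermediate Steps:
g = 159201
√((-136654 - 1*186079) + g) = √((-136654 - 1*186079) + 159201) = √((-136654 - 186079) + 159201) = √(-322733 + 159201) = √(-163532) = 2*I*√40883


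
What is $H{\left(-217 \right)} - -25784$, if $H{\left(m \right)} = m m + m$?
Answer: $72656$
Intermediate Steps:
$H{\left(m \right)} = m + m^{2}$ ($H{\left(m \right)} = m^{2} + m = m + m^{2}$)
$H{\left(-217 \right)} - -25784 = - 217 \left(1 - 217\right) - -25784 = \left(-217\right) \left(-216\right) + 25784 = 46872 + 25784 = 72656$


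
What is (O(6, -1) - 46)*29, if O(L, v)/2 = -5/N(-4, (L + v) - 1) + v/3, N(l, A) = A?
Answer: -8555/6 ≈ -1425.8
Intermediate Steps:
O(L, v) = -10/(-1 + L + v) + 2*v/3 (O(L, v) = 2*(-5/((L + v) - 1) + v/3) = 2*(-5/(-1 + L + v) + v*(⅓)) = 2*(-5/(-1 + L + v) + v/3) = -10/(-1 + L + v) + 2*v/3)
(O(6, -1) - 46)*29 = ((-10 + (⅔)*(-1)*(-1 + 6 - 1))/(-1 + 6 - 1) - 46)*29 = ((-10 + (⅔)*(-1)*4)/4 - 46)*29 = ((-10 - 8/3)/4 - 46)*29 = ((¼)*(-38/3) - 46)*29 = (-19/6 - 46)*29 = -295/6*29 = -8555/6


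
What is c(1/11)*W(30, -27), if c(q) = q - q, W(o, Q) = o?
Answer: 0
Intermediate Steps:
c(q) = 0
c(1/11)*W(30, -27) = 0*30 = 0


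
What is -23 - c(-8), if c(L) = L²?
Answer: -87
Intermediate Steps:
-23 - c(-8) = -23 - 1*(-8)² = -23 - 1*64 = -23 - 64 = -87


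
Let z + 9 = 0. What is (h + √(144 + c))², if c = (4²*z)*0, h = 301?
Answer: 97969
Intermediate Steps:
z = -9 (z = -9 + 0 = -9)
c = 0 (c = (4²*(-9))*0 = (16*(-9))*0 = -144*0 = 0)
(h + √(144 + c))² = (301 + √(144 + 0))² = (301 + √144)² = (301 + 12)² = 313² = 97969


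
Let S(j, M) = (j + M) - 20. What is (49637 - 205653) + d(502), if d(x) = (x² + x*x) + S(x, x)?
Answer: 348976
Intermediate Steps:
S(j, M) = -20 + M + j (S(j, M) = (M + j) - 20 = -20 + M + j)
d(x) = -20 + 2*x + 2*x² (d(x) = (x² + x*x) + (-20 + x + x) = (x² + x²) + (-20 + 2*x) = 2*x² + (-20 + 2*x) = -20 + 2*x + 2*x²)
(49637 - 205653) + d(502) = (49637 - 205653) + (-20 + 2*502 + 2*502²) = -156016 + (-20 + 1004 + 2*252004) = -156016 + (-20 + 1004 + 504008) = -156016 + 504992 = 348976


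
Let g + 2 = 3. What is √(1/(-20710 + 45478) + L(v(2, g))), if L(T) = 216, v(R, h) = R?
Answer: √230045227/1032 ≈ 14.697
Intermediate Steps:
g = 1 (g = -2 + 3 = 1)
√(1/(-20710 + 45478) + L(v(2, g))) = √(1/(-20710 + 45478) + 216) = √(1/24768 + 216) = √(5349889/24768) = √230045227/1032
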